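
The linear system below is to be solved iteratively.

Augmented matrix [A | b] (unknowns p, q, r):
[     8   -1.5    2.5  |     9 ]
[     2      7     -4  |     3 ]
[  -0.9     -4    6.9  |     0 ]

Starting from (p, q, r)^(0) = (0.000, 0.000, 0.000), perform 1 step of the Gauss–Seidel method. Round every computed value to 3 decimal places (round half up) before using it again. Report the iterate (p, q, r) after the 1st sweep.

Iteration 1:
  p = (9 - (-1.5)·0.000 - (2.5)·0.000) / (8) = 1.125
  q = (3 - (2)·1.125 - (-4)·0.000) / (7) = 0.107
  r = (0 - (-0.9)·1.125 - (-4)·0.107) / (6.9) = 0.209

(1.125, 0.107, 0.209)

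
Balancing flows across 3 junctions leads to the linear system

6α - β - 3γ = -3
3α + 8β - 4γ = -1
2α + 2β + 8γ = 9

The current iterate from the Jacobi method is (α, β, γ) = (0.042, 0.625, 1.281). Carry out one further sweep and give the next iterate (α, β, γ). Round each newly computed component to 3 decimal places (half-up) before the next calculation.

One sweep:
  α = (-3 - (-1)·0.625 - (-3)·1.281) / (6) = 0.245
  β = (-1 - (3)·0.042 - (-4)·1.281) / (8) = 0.500
  γ = (9 - (2)·0.042 - (2)·0.625) / (8) = 0.958

(0.245, 0.500, 0.958)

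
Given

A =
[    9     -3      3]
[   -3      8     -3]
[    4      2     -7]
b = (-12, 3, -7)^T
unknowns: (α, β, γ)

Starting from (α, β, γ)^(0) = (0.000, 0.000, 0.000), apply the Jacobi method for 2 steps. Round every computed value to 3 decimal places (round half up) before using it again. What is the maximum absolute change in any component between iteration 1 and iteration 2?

0.655

Iteration 1:
  α = (-12 - (-3)·0.000 - (3)·0.000) / (9) = -1.333
  β = (3 - (-3)·0.000 - (-3)·0.000) / (8) = 0.375
  γ = (-7 - (4)·0.000 - (2)·0.000) / (-7) = 1.000
Iteration 2:
  α = (-12 - (-3)·0.375 - (3)·1.000) / (9) = -1.542
  β = (3 - (-3)·-1.333 - (-3)·1.000) / (8) = 0.250
  γ = (-7 - (4)·-1.333 - (2)·0.375) / (-7) = 0.345
Change: (-0.209, -0.125, -0.655) → max |·| = 0.655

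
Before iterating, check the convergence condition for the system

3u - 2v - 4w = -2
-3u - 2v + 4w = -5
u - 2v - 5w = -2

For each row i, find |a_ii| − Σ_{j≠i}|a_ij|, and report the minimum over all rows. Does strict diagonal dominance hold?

row 1: |3| − (2+4) = -3
row 2: |-2| − (3+4) = -5
row 3: |-5| − (1+2) = 2
minimum over rows = -5 → not strictly diagonally dominant

-5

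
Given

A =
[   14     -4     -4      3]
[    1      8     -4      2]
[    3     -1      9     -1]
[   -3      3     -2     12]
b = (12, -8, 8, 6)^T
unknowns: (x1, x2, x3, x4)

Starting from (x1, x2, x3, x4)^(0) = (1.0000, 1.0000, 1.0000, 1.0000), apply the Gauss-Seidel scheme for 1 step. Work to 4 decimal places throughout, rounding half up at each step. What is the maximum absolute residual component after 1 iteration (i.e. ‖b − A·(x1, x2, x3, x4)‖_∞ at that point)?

Iteration 1:
  x1 = (12 - (-4)·1.0000 - (-4)·1.0000 - (3)·1.0000) / (14) = 1.2143
  x2 = (-8 - (1)·1.2143 - (-4)·1.0000 - (2)·1.0000) / (8) = -0.9018
  x3 = (8 - (3)·1.2143 - (-1)·-0.9018 - (-1)·1.0000) / (9) = 0.4950
  x4 = (6 - (-3)·1.2143 - (3)·-0.9018 - (-2)·0.4950) / (12) = 1.1115
Residual b − A·x = (-9.9619, -2.2429, 0.1118, 0.0003); ∞-norm = 9.9619

9.9619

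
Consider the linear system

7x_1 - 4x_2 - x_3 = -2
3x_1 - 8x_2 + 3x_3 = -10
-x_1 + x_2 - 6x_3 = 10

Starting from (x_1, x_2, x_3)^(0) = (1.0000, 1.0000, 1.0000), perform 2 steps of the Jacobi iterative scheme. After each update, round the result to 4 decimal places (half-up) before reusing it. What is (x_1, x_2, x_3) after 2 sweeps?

(0.6190, 0.7857, -1.4048)

Iteration 1:
  x_1 = (-2 - (-4)·1.0000 - (-1)·1.0000) / (7) = 0.4286
  x_2 = (-10 - (3)·1.0000 - (3)·1.0000) / (-8) = 2.0000
  x_3 = (10 - (-1)·1.0000 - (1)·1.0000) / (-6) = -1.6667
Iteration 2:
  x_1 = (-2 - (-4)·2.0000 - (-1)·-1.6667) / (7) = 0.6190
  x_2 = (-10 - (3)·0.4286 - (3)·-1.6667) / (-8) = 0.7857
  x_3 = (10 - (-1)·0.4286 - (1)·2.0000) / (-6) = -1.4048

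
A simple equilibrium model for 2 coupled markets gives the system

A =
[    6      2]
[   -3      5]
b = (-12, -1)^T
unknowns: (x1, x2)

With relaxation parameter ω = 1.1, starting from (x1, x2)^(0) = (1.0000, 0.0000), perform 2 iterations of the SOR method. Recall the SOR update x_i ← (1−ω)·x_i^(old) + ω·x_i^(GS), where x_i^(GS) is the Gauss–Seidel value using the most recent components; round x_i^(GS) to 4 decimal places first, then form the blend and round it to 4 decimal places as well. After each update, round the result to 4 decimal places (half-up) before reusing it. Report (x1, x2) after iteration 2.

Iteration 1:
  x1: GS value = (-12 - (2)·0.0000) / (6) = -2.0000;  x1 ← (1−ω)·1.0000 + ω·-2.0000 = -2.3000
  x2: GS value = (-1 - (-3)·-2.3000) / (5) = -1.5800;  x2 ← (1−ω)·0.0000 + ω·-1.5800 = -1.7380
Iteration 2:
  x1: GS value = (-12 - (2)·-1.7380) / (6) = -1.4207;  x1 ← (1−ω)·-2.3000 + ω·-1.4207 = -1.3328
  x2: GS value = (-1 - (-3)·-1.3328) / (5) = -0.9997;  x2 ← (1−ω)·-1.7380 + ω·-0.9997 = -0.9259

(-1.3328, -0.9259)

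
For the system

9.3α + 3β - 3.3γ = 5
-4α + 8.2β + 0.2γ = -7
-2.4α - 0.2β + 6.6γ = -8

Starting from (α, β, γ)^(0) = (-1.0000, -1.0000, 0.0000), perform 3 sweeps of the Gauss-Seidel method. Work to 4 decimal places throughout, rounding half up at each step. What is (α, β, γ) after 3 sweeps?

(0.3586, -0.6518, -1.1015)

Iteration 1:
  α = (5 - (3)·-1.0000 - (-3.3)·0.0000) / (9.3) = 0.8602
  β = (-7 - (-4)·0.8602 - (0.2)·0.0000) / (8.2) = -0.4340
  γ = (-8 - (-2.4)·0.8602 - (-0.2)·-0.4340) / (6.6) = -0.9125
Iteration 2:
  α = (5 - (3)·-0.4340 - (-3.3)·-0.9125) / (9.3) = 0.3538
  β = (-7 - (-4)·0.3538 - (0.2)·-0.9125) / (8.2) = -0.6588
  γ = (-8 - (-2.4)·0.3538 - (-0.2)·-0.6588) / (6.6) = -1.1034
Iteration 3:
  α = (5 - (3)·-0.6588 - (-3.3)·-1.1034) / (9.3) = 0.3586
  β = (-7 - (-4)·0.3586 - (0.2)·-1.1034) / (8.2) = -0.6518
  γ = (-8 - (-2.4)·0.3586 - (-0.2)·-0.6518) / (6.6) = -1.1015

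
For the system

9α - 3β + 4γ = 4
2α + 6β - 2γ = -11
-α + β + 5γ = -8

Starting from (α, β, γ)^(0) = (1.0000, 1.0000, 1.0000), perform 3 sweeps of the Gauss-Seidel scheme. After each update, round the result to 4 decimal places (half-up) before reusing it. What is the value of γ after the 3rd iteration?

Iteration 1:
  α = (4 - (-3)·1.0000 - (4)·1.0000) / (9) = 0.3333
  β = (-11 - (2)·0.3333 - (-2)·1.0000) / (6) = -1.6111
  γ = (-8 - (-1)·0.3333 - (1)·-1.6111) / (5) = -1.2111
Iteration 2:
  α = (4 - (-3)·-1.6111 - (4)·-1.2111) / (9) = 0.4457
  β = (-11 - (2)·0.4457 - (-2)·-1.2111) / (6) = -2.3856
  γ = (-8 - (-1)·0.4457 - (1)·-2.3856) / (5) = -1.0337
Iteration 3:
  α = (4 - (-3)·-2.3856 - (4)·-1.0337) / (9) = 0.1087
  β = (-11 - (2)·0.1087 - (-2)·-1.0337) / (6) = -2.2141
  γ = (-8 - (-1)·0.1087 - (1)·-2.2141) / (5) = -1.1354

-1.1354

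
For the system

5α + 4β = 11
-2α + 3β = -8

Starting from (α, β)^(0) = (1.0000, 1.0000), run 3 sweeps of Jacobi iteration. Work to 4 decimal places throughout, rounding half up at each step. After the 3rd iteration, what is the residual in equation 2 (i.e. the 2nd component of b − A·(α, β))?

-0.4269

Iteration 1:
  α = (11 - (4)·1.0000) / (5) = 1.4000
  β = (-8 - (-2)·1.0000) / (3) = -2.0000
Iteration 2:
  α = (11 - (4)·-2.0000) / (5) = 3.8000
  β = (-8 - (-2)·1.4000) / (3) = -1.7333
Iteration 3:
  α = (11 - (4)·-1.7333) / (5) = 3.5866
  β = (-8 - (-2)·3.8000) / (3) = -0.1333
Residual b − A·x = (-6.3998, -0.4269)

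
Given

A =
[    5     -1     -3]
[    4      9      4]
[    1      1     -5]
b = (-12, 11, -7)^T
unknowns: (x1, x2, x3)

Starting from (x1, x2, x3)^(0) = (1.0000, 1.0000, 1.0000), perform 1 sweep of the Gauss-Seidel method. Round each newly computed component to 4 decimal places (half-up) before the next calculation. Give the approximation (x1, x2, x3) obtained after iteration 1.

Iteration 1:
  x1 = (-12 - (-1)·1.0000 - (-3)·1.0000) / (5) = -1.6000
  x2 = (11 - (4)·-1.6000 - (4)·1.0000) / (9) = 1.4889
  x3 = (-7 - (1)·-1.6000 - (1)·1.4889) / (-5) = 1.3778

(-1.6000, 1.4889, 1.3778)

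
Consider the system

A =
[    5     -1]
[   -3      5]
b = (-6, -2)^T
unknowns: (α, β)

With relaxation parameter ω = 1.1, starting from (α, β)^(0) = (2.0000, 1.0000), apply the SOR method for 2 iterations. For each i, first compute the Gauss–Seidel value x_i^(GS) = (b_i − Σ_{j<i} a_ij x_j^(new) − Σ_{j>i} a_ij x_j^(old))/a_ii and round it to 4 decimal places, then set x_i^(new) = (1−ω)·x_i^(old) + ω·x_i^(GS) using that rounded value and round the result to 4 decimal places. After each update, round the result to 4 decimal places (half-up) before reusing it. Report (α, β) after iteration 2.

(-1.4976, -1.2887)

Iteration 1:
  α: GS value = (-6 - (-1)·1.0000) / (5) = -1.0000;  α ← (1−ω)·2.0000 + ω·-1.0000 = -1.3000
  β: GS value = (-2 - (-3)·-1.3000) / (5) = -1.1800;  β ← (1−ω)·1.0000 + ω·-1.1800 = -1.3980
Iteration 2:
  α: GS value = (-6 - (-1)·-1.3980) / (5) = -1.4796;  α ← (1−ω)·-1.3000 + ω·-1.4796 = -1.4976
  β: GS value = (-2 - (-3)·-1.4976) / (5) = -1.2986;  β ← (1−ω)·-1.3980 + ω·-1.2986 = -1.2887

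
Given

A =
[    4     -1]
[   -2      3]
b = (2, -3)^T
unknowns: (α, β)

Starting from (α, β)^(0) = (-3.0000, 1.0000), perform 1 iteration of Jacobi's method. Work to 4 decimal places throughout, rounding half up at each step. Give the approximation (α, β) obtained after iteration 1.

Iteration 1:
  α = (2 - (-1)·1.0000) / (4) = 0.7500
  β = (-3 - (-2)·-3.0000) / (3) = -3.0000

(0.7500, -3.0000)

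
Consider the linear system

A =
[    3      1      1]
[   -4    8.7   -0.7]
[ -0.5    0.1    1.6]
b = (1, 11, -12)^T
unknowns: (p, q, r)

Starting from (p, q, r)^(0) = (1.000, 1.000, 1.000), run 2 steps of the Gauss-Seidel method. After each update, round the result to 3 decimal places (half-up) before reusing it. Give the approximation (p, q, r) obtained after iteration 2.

(2.496, 1.794, -6.832)

Iteration 1:
  p = (1 - (1)·1.000 - (1)·1.000) / (3) = -0.333
  q = (11 - (-4)·-0.333 - (-0.7)·1.000) / (8.7) = 1.192
  r = (-12 - (-0.5)·-0.333 - (0.1)·1.192) / (1.6) = -7.679
Iteration 2:
  p = (1 - (1)·1.192 - (1)·-7.679) / (3) = 2.496
  q = (11 - (-4)·2.496 - (-0.7)·-7.679) / (8.7) = 1.794
  r = (-12 - (-0.5)·2.496 - (0.1)·1.794) / (1.6) = -6.832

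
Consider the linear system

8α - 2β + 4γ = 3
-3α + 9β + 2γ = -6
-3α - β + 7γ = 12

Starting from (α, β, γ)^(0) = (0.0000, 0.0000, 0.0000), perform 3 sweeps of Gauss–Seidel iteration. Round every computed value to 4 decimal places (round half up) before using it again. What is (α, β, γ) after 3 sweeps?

Iteration 1:
  α = (3 - (-2)·0.0000 - (4)·0.0000) / (8) = 0.3750
  β = (-6 - (-3)·0.3750 - (2)·0.0000) / (9) = -0.5417
  γ = (12 - (-3)·0.3750 - (-1)·-0.5417) / (7) = 1.7976
Iteration 2:
  α = (3 - (-2)·-0.5417 - (4)·1.7976) / (8) = -0.6592
  β = (-6 - (-3)·-0.6592 - (2)·1.7976) / (9) = -1.2859
  γ = (12 - (-3)·-0.6592 - (-1)·-1.2859) / (7) = 1.2481
Iteration 3:
  α = (3 - (-2)·-1.2859 - (4)·1.2481) / (8) = -0.5705
  β = (-6 - (-3)·-0.5705 - (2)·1.2481) / (9) = -1.1342
  γ = (12 - (-3)·-0.5705 - (-1)·-1.1342) / (7) = 1.3078

(-0.5705, -1.1342, 1.3078)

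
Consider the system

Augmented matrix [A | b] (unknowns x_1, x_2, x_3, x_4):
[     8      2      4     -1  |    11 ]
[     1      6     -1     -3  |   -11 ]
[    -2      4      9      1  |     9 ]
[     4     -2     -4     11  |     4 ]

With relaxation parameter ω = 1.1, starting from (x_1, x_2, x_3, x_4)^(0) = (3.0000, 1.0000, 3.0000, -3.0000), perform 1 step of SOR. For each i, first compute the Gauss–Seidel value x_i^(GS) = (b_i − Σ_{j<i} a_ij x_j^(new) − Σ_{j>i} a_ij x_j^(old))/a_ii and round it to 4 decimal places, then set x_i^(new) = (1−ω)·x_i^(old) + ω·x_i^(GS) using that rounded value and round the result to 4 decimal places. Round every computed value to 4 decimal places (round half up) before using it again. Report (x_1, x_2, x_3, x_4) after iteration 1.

Iteration 1:
  x_1: GS value = (11 - (2)·1.0000 - (4)·3.0000 - (-1)·-3.0000) / (8) = -0.7500;  x_1 ← (1−ω)·3.0000 + ω·-0.7500 = -1.1250
  x_2: GS value = (-11 - (1)·-1.1250 - (-1)·3.0000 - (-3)·-3.0000) / (6) = -2.6458;  x_2 ← (1−ω)·1.0000 + ω·-2.6458 = -3.0104
  x_3: GS value = (9 - (-2)·-1.1250 - (4)·-3.0104 - (1)·-3.0000) / (9) = 2.4213;  x_3 ← (1−ω)·3.0000 + ω·2.4213 = 2.3634
  x_4: GS value = (4 - (4)·-1.1250 - (-2)·-3.0104 - (-4)·2.3634) / (11) = 1.0848;  x_4 ← (1−ω)·-3.0000 + ω·1.0848 = 1.4933

(-1.1250, -3.0104, 2.3634, 1.4933)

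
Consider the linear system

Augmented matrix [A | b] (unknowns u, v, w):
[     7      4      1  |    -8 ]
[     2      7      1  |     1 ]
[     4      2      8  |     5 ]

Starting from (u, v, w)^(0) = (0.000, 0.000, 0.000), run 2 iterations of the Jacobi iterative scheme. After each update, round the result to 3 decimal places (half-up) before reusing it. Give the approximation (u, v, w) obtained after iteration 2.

Iteration 1:
  u = (-8 - (4)·0.000 - (1)·0.000) / (7) = -1.143
  v = (1 - (2)·0.000 - (1)·0.000) / (7) = 0.143
  w = (5 - (4)·0.000 - (2)·0.000) / (8) = 0.625
Iteration 2:
  u = (-8 - (4)·0.143 - (1)·0.625) / (7) = -1.314
  v = (1 - (2)·-1.143 - (1)·0.625) / (7) = 0.380
  w = (5 - (4)·-1.143 - (2)·0.143) / (8) = 1.161

(-1.314, 0.380, 1.161)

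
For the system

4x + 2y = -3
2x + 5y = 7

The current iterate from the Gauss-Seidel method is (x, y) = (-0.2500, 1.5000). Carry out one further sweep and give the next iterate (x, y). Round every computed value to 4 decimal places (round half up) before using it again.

(-1.5000, 2.0000)

One sweep:
  x = (-3 - (2)·1.5000) / (4) = -1.5000
  y = (7 - (2)·-1.5000) / (5) = 2.0000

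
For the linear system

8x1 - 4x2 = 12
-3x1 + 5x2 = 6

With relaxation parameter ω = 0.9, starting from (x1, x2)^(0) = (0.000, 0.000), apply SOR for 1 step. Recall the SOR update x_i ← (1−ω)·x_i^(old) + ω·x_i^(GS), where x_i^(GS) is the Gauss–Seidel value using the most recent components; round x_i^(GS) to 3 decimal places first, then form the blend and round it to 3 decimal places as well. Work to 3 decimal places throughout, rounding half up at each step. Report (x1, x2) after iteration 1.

Iteration 1:
  x1: GS value = (12 - (-4)·0.000) / (8) = 1.500;  x1 ← (1−ω)·0.000 + ω·1.500 = 1.350
  x2: GS value = (6 - (-3)·1.350) / (5) = 2.010;  x2 ← (1−ω)·0.000 + ω·2.010 = 1.809

(1.350, 1.809)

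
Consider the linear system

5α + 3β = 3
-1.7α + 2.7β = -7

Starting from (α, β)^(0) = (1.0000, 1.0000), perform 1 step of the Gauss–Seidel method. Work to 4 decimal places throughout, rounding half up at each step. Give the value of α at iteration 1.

Iteration 1:
  α = (3 - (3)·1.0000) / (5) = 0.0000
  β = (-7 - (-1.7)·0.0000) / (2.7) = -2.5926

0.0000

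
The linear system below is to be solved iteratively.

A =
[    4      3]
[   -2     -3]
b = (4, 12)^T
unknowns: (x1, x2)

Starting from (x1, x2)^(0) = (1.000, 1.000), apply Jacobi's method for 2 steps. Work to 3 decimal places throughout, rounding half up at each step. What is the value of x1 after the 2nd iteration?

Iteration 1:
  x1 = (4 - (3)·1.000) / (4) = 0.250
  x2 = (12 - (-2)·1.000) / (-3) = -4.667
Iteration 2:
  x1 = (4 - (3)·-4.667) / (4) = 4.500
  x2 = (12 - (-2)·0.250) / (-3) = -4.167

4.500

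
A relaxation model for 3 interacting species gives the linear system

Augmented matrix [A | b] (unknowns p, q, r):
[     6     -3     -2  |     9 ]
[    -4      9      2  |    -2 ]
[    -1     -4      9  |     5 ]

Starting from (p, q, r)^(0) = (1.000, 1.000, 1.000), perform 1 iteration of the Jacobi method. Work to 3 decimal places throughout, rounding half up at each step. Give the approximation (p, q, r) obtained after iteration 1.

(2.333, 0.000, 1.111)

Iteration 1:
  p = (9 - (-3)·1.000 - (-2)·1.000) / (6) = 2.333
  q = (-2 - (-4)·1.000 - (2)·1.000) / (9) = 0.000
  r = (5 - (-1)·1.000 - (-4)·1.000) / (9) = 1.111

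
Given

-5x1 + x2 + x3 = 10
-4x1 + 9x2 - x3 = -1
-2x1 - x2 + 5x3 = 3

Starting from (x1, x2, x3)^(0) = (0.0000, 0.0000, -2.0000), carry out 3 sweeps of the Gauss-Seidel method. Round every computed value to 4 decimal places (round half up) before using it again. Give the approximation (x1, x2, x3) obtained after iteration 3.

(-2.3732, -1.2341, -0.5961)

Iteration 1:
  x1 = (10 - (1)·0.0000 - (1)·-2.0000) / (-5) = -2.4000
  x2 = (-1 - (-4)·-2.4000 - (-1)·-2.0000) / (9) = -1.4000
  x3 = (3 - (-2)·-2.4000 - (-1)·-1.4000) / (5) = -0.6400
Iteration 2:
  x1 = (10 - (1)·-1.4000 - (1)·-0.6400) / (-5) = -2.4080
  x2 = (-1 - (-4)·-2.4080 - (-1)·-0.6400) / (9) = -1.2524
  x3 = (3 - (-2)·-2.4080 - (-1)·-1.2524) / (5) = -0.6137
Iteration 3:
  x1 = (10 - (1)·-1.2524 - (1)·-0.6137) / (-5) = -2.3732
  x2 = (-1 - (-4)·-2.3732 - (-1)·-0.6137) / (9) = -1.2341
  x3 = (3 - (-2)·-2.3732 - (-1)·-1.2341) / (5) = -0.5961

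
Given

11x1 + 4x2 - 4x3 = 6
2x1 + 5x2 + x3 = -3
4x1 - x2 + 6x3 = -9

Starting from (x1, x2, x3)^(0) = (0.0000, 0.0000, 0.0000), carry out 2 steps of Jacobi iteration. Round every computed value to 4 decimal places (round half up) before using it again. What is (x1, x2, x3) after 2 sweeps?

Iteration 1:
  x1 = (6 - (4)·0.0000 - (-4)·0.0000) / (11) = 0.5455
  x2 = (-3 - (2)·0.0000 - (1)·0.0000) / (5) = -0.6000
  x3 = (-9 - (4)·0.0000 - (-1)·0.0000) / (6) = -1.5000
Iteration 2:
  x1 = (6 - (4)·-0.6000 - (-4)·-1.5000) / (11) = 0.2182
  x2 = (-3 - (2)·0.5455 - (1)·-1.5000) / (5) = -0.5182
  x3 = (-9 - (4)·0.5455 - (-1)·-0.6000) / (6) = -1.9637

(0.2182, -0.5182, -1.9637)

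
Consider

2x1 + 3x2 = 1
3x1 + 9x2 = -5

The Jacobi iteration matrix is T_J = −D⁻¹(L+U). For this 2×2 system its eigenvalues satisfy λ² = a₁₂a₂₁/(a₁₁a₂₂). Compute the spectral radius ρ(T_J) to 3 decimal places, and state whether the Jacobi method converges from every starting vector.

a₁₂a₂₁/(a₁₁a₂₂) = (3)·(3) / ((2)·(9)) = 0.500000
ρ = √|0.500000| = √0.500000 = 0.707
ρ < 1, so Jacobi converges

0.707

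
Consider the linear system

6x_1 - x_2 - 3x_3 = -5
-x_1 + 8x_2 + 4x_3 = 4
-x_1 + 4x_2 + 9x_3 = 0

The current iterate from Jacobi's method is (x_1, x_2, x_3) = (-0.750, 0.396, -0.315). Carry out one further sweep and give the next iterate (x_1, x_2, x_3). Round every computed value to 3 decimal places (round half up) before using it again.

One sweep:
  x_1 = (-5 - (-1)·0.396 - (-3)·-0.315) / (6) = -0.925
  x_2 = (4 - (-1)·-0.750 - (4)·-0.315) / (8) = 0.564
  x_3 = (0 - (-1)·-0.750 - (4)·0.396) / (9) = -0.259

(-0.925, 0.564, -0.259)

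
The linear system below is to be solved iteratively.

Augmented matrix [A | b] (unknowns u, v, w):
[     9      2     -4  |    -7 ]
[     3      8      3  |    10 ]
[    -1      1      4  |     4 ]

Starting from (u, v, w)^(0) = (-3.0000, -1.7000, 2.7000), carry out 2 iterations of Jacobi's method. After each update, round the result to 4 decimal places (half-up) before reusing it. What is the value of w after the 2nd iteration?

0.8594

Iteration 1:
  u = (-7 - (2)·-1.7000 - (-4)·2.7000) / (9) = 0.8000
  v = (10 - (3)·-3.0000 - (3)·2.7000) / (8) = 1.3625
  w = (4 - (-1)·-3.0000 - (1)·-1.7000) / (4) = 0.6750
Iteration 2:
  u = (-7 - (2)·1.3625 - (-4)·0.6750) / (9) = -0.7806
  v = (10 - (3)·0.8000 - (3)·0.6750) / (8) = 0.6969
  w = (4 - (-1)·0.8000 - (1)·1.3625) / (4) = 0.8594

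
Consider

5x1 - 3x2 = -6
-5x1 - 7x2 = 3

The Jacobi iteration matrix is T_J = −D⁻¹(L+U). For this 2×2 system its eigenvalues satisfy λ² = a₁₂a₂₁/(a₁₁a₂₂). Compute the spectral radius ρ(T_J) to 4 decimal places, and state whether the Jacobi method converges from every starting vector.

a₁₂a₂₁/(a₁₁a₂₂) = (-3)·(-5) / ((5)·(-7)) = -0.428571
ρ = √|-0.428571| = √0.428571 = 0.6547
ρ < 1, so Jacobi converges

0.6547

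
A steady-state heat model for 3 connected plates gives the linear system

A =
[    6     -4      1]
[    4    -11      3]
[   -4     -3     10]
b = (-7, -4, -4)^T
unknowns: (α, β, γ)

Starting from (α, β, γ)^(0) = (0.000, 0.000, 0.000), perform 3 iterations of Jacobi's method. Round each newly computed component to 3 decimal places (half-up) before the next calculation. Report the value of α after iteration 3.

-1.154

Iteration 1:
  α = (-7 - (-4)·0.000 - (1)·0.000) / (6) = -1.167
  β = (-4 - (4)·0.000 - (3)·0.000) / (-11) = 0.364
  γ = (-4 - (-4)·0.000 - (-3)·0.000) / (10) = -0.400
Iteration 2:
  α = (-7 - (-4)·0.364 - (1)·-0.400) / (6) = -0.857
  β = (-4 - (4)·-1.167 - (3)·-0.400) / (-11) = -0.170
  γ = (-4 - (-4)·-1.167 - (-3)·0.364) / (10) = -0.758
Iteration 3:
  α = (-7 - (-4)·-0.170 - (1)·-0.758) / (6) = -1.154
  β = (-4 - (4)·-0.857 - (3)·-0.758) / (-11) = -0.155
  γ = (-4 - (-4)·-0.857 - (-3)·-0.170) / (10) = -0.794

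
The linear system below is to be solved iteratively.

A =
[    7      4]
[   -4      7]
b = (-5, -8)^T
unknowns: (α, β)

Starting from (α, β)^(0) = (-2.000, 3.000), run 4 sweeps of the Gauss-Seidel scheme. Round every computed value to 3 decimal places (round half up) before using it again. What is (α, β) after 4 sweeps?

(0.037, -1.122)

Iteration 1:
  α = (-5 - (4)·3.000) / (7) = -2.429
  β = (-8 - (-4)·-2.429) / (7) = -2.531
Iteration 2:
  α = (-5 - (4)·-2.531) / (7) = 0.732
  β = (-8 - (-4)·0.732) / (7) = -0.725
Iteration 3:
  α = (-5 - (4)·-0.725) / (7) = -0.300
  β = (-8 - (-4)·-0.300) / (7) = -1.314
Iteration 4:
  α = (-5 - (4)·-1.314) / (7) = 0.037
  β = (-8 - (-4)·0.037) / (7) = -1.122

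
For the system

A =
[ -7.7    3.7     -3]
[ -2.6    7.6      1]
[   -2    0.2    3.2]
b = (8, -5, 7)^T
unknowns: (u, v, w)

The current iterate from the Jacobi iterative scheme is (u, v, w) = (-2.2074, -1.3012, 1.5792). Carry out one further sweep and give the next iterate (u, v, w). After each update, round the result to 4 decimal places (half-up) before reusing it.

(-2.2795, -1.6208, 0.8892)

One sweep:
  u = (8 - (3.7)·-1.3012 - (-3)·1.5792) / (-7.7) = -2.2795
  v = (-5 - (-2.6)·-2.2074 - (1)·1.5792) / (7.6) = -1.6208
  w = (7 - (-2)·-2.2074 - (0.2)·-1.3012) / (3.2) = 0.8892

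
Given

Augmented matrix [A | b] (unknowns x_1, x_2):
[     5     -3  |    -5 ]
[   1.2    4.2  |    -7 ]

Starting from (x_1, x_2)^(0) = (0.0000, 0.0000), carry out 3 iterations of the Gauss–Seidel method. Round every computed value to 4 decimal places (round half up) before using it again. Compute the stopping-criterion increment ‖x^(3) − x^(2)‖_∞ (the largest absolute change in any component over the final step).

0.1421

Iteration 1:
  x_1 = (-5 - (-3)·0.0000) / (5) = -1.0000
  x_2 = (-7 - (1.2)·-1.0000) / (4.2) = -1.3810
Iteration 2:
  x_1 = (-5 - (-3)·-1.3810) / (5) = -1.8286
  x_2 = (-7 - (1.2)·-1.8286) / (4.2) = -1.1442
Iteration 3:
  x_1 = (-5 - (-3)·-1.1442) / (5) = -1.6865
  x_2 = (-7 - (1.2)·-1.6865) / (4.2) = -1.1848
Change: (0.1421, -0.0406) → max |·| = 0.1421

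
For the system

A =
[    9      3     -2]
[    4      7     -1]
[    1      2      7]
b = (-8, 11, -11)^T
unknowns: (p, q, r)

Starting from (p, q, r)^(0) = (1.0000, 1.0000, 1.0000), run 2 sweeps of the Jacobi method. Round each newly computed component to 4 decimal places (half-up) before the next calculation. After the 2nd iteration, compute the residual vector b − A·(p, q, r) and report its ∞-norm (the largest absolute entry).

3.1024

Iteration 1:
  p = (-8 - (3)·1.0000 - (-2)·1.0000) / (9) = -1.0000
  q = (11 - (4)·1.0000 - (-1)·1.0000) / (7) = 1.1429
  r = (-11 - (1)·1.0000 - (2)·1.0000) / (7) = -2.0000
Iteration 2:
  p = (-8 - (3)·1.1429 - (-2)·-2.0000) / (9) = -1.7143
  q = (11 - (4)·-1.0000 - (-1)·-2.0000) / (7) = 1.8571
  r = (-11 - (1)·-1.0000 - (2)·1.1429) / (7) = -1.7551
Residual b − A·x = (-1.6528, 3.1024, -0.7142); ∞-norm = 3.1024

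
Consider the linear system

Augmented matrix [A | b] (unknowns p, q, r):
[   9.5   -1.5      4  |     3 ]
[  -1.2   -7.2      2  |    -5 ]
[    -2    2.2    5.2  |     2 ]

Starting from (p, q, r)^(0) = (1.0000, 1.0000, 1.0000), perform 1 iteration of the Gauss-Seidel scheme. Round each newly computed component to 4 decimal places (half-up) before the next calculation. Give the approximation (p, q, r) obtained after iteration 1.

Iteration 1:
  p = (3 - (-1.5)·1.0000 - (4)·1.0000) / (9.5) = 0.0526
  q = (-5 - (-1.2)·0.0526 - (2)·1.0000) / (-7.2) = 0.9635
  r = (2 - (-2)·0.0526 - (2.2)·0.9635) / (5.2) = -0.0028

(0.0526, 0.9635, -0.0028)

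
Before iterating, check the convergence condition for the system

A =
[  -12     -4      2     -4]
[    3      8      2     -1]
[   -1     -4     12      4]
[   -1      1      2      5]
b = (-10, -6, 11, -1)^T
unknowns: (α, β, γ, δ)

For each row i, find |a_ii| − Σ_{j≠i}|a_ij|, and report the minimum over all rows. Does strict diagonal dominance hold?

1

row 1: |-12| − (4+2+4) = 2
row 2: |8| − (3+2+1) = 2
row 3: |12| − (1+4+4) = 3
row 4: |5| − (1+1+2) = 1
minimum over rows = 1 → strictly diagonally dominant (convergence guaranteed)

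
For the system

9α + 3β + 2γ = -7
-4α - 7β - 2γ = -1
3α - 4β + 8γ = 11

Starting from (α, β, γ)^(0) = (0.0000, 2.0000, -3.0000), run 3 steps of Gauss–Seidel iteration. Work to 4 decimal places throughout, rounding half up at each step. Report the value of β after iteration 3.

Iteration 1:
  α = (-7 - (3)·2.0000 - (2)·-3.0000) / (9) = -0.7778
  β = (-1 - (-4)·-0.7778 - (-2)·-3.0000) / (-7) = 1.4445
  γ = (11 - (3)·-0.7778 - (-4)·1.4445) / (8) = 2.3889
Iteration 2:
  α = (-7 - (3)·1.4445 - (2)·2.3889) / (9) = -1.7901
  β = (-1 - (-4)·-1.7901 - (-2)·2.3889) / (-7) = 0.4832
  γ = (11 - (3)·-1.7901 - (-4)·0.4832) / (8) = 2.2879
Iteration 3:
  α = (-7 - (3)·0.4832 - (2)·2.2879) / (9) = -1.4473
  β = (-1 - (-4)·-1.4473 - (-2)·2.2879) / (-7) = 0.3162
  γ = (11 - (3)·-1.4473 - (-4)·0.3162) / (8) = 2.0758

0.3162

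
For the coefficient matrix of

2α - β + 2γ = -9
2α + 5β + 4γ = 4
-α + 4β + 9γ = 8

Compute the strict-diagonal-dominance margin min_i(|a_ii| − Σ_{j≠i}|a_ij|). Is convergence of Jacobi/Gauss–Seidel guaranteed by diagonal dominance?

row 1: |2| − (1+2) = -1
row 2: |5| − (2+4) = -1
row 3: |9| − (1+4) = 4
minimum over rows = -1 → not strictly diagonally dominant

-1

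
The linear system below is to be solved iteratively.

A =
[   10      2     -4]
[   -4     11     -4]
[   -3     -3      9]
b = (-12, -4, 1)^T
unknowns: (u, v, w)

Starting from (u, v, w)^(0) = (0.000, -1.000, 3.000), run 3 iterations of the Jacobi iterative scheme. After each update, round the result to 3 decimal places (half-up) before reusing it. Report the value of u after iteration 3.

Iteration 1:
  u = (-12 - (2)·-1.000 - (-4)·3.000) / (10) = 0.200
  v = (-4 - (-4)·0.000 - (-4)·3.000) / (11) = 0.727
  w = (1 - (-3)·0.000 - (-3)·-1.000) / (9) = -0.222
Iteration 2:
  u = (-12 - (2)·0.727 - (-4)·-0.222) / (10) = -1.434
  v = (-4 - (-4)·0.200 - (-4)·-0.222) / (11) = -0.372
  w = (1 - (-3)·0.200 - (-3)·0.727) / (9) = 0.420
Iteration 3:
  u = (-12 - (2)·-0.372 - (-4)·0.420) / (10) = -0.958
  v = (-4 - (-4)·-1.434 - (-4)·0.420) / (11) = -0.732
  w = (1 - (-3)·-1.434 - (-3)·-0.372) / (9) = -0.491

-0.958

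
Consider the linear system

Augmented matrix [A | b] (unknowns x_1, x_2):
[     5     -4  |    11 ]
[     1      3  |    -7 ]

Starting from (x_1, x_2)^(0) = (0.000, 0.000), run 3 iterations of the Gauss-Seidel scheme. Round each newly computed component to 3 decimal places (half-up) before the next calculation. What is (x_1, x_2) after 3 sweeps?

(0.401, -2.467)

Iteration 1:
  x_1 = (11 - (-4)·0.000) / (5) = 2.200
  x_2 = (-7 - (1)·2.200) / (3) = -3.067
Iteration 2:
  x_1 = (11 - (-4)·-3.067) / (5) = -0.254
  x_2 = (-7 - (1)·-0.254) / (3) = -2.249
Iteration 3:
  x_1 = (11 - (-4)·-2.249) / (5) = 0.401
  x_2 = (-7 - (1)·0.401) / (3) = -2.467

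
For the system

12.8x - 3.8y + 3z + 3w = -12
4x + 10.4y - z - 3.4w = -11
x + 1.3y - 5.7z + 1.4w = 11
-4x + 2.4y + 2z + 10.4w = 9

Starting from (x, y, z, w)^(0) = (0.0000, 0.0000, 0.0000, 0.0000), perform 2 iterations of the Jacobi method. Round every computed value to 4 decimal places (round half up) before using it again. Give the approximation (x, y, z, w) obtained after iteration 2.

(-1.0020, -0.5998, -2.1230, 1.1200)

Iteration 1:
  x = (-12 - (-3.8)·0.0000 - (3)·0.0000 - (3)·0.0000) / (12.8) = -0.9375
  y = (-11 - (4)·0.0000 - (-1)·0.0000 - (-3.4)·0.0000) / (10.4) = -1.0577
  z = (11 - (1)·0.0000 - (1.3)·0.0000 - (1.4)·0.0000) / (-5.7) = -1.9298
  w = (9 - (-4)·0.0000 - (2.4)·0.0000 - (2)·0.0000) / (10.4) = 0.8654
Iteration 2:
  x = (-12 - (-3.8)·-1.0577 - (3)·-1.9298 - (3)·0.8654) / (12.8) = -1.0020
  y = (-11 - (4)·-0.9375 - (-1)·-1.9298 - (-3.4)·0.8654) / (10.4) = -0.5998
  z = (11 - (1)·-0.9375 - (1.3)·-1.0577 - (1.4)·0.8654) / (-5.7) = -2.1230
  w = (9 - (-4)·-0.9375 - (2.4)·-1.0577 - (2)·-1.9298) / (10.4) = 1.1200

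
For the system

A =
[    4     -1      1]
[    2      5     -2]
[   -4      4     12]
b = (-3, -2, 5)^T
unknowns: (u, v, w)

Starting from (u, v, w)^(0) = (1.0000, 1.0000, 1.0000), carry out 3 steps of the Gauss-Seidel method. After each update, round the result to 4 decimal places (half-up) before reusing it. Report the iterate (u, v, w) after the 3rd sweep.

Iteration 1:
  u = (-3 - (-1)·1.0000 - (1)·1.0000) / (4) = -0.7500
  v = (-2 - (2)·-0.7500 - (-2)·1.0000) / (5) = 0.3000
  w = (5 - (-4)·-0.7500 - (4)·0.3000) / (12) = 0.0667
Iteration 2:
  u = (-3 - (-1)·0.3000 - (1)·0.0667) / (4) = -0.6917
  v = (-2 - (2)·-0.6917 - (-2)·0.0667) / (5) = -0.0966
  w = (5 - (-4)·-0.6917 - (4)·-0.0966) / (12) = 0.2183
Iteration 3:
  u = (-3 - (-1)·-0.0966 - (1)·0.2183) / (4) = -0.8287
  v = (-2 - (2)·-0.8287 - (-2)·0.2183) / (5) = 0.0188
  w = (5 - (-4)·-0.8287 - (4)·0.0188) / (12) = 0.1342

(-0.8287, 0.0188, 0.1342)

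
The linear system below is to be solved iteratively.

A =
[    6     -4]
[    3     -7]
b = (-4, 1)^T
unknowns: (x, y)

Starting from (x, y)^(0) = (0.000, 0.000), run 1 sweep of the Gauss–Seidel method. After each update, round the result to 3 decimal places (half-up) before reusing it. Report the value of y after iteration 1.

-0.429

Iteration 1:
  x = (-4 - (-4)·0.000) / (6) = -0.667
  y = (1 - (3)·-0.667) / (-7) = -0.429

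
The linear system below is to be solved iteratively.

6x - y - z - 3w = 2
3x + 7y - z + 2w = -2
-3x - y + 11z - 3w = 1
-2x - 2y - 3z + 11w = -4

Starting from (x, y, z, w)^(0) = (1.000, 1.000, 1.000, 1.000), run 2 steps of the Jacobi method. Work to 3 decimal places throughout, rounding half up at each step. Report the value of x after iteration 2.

0.448

Iteration 1:
  x = (2 - (-1)·1.000 - (-1)·1.000 - (-3)·1.000) / (6) = 1.167
  y = (-2 - (3)·1.000 - (-1)·1.000 - (2)·1.000) / (7) = -0.857
  z = (1 - (-3)·1.000 - (-1)·1.000 - (-3)·1.000) / (11) = 0.727
  w = (-4 - (-2)·1.000 - (-2)·1.000 - (-3)·1.000) / (11) = 0.273
Iteration 2:
  x = (2 - (-1)·-0.857 - (-1)·0.727 - (-3)·0.273) / (6) = 0.448
  y = (-2 - (3)·1.167 - (-1)·0.727 - (2)·0.273) / (7) = -0.760
  z = (1 - (-3)·1.167 - (-1)·-0.857 - (-3)·0.273) / (11) = 0.406
  w = (-4 - (-2)·1.167 - (-2)·-0.857 - (-3)·0.727) / (11) = -0.109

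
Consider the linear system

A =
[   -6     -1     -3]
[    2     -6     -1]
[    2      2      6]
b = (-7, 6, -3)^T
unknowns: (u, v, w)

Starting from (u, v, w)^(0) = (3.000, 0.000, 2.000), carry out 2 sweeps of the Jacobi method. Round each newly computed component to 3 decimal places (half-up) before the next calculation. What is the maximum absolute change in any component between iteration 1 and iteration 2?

Iteration 1:
  u = (-7 - (-1)·0.000 - (-3)·2.000) / (-6) = 0.167
  v = (6 - (2)·3.000 - (-1)·2.000) / (-6) = -0.333
  w = (-3 - (2)·3.000 - (2)·0.000) / (6) = -1.500
Iteration 2:
  u = (-7 - (-1)·-0.333 - (-3)·-1.500) / (-6) = 1.972
  v = (6 - (2)·0.167 - (-1)·-1.500) / (-6) = -0.694
  w = (-3 - (2)·0.167 - (2)·-0.333) / (6) = -0.445
Change: (1.805, -0.361, 1.055) → max |·| = 1.805

1.805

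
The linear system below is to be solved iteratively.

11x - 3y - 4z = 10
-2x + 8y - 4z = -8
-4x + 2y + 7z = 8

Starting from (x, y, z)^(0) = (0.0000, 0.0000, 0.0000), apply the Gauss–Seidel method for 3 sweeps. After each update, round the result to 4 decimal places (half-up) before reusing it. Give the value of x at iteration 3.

1.6606

Iteration 1:
  x = (10 - (-3)·0.0000 - (-4)·0.0000) / (11) = 0.9091
  y = (-8 - (-2)·0.9091 - (-4)·0.0000) / (8) = -0.7727
  z = (8 - (-4)·0.9091 - (2)·-0.7727) / (7) = 1.8831
Iteration 2:
  x = (10 - (-3)·-0.7727 - (-4)·1.8831) / (11) = 1.3831
  y = (-8 - (-2)·1.3831 - (-4)·1.8831) / (8) = 0.2873
  z = (8 - (-4)·1.3831 - (2)·0.2873) / (7) = 1.8511
Iteration 3:
  x = (10 - (-3)·0.2873 - (-4)·1.8511) / (11) = 1.6606
  y = (-8 - (-2)·1.6606 - (-4)·1.8511) / (8) = 0.3407
  z = (8 - (-4)·1.6606 - (2)·0.3407) / (7) = 1.9944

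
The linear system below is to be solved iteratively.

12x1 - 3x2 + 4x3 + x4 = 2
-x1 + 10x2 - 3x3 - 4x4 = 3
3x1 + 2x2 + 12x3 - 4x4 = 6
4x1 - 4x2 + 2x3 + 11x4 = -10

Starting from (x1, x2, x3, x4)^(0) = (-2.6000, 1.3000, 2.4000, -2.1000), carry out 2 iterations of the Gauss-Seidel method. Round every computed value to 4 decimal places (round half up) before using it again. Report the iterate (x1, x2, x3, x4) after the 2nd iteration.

(0.3369, -0.0305, 0.1660, -1.0729)

Iteration 1:
  x1 = (2 - (-3)·1.3000 - (4)·2.4000 - (1)·-2.1000) / (12) = -0.1333
  x2 = (3 - (-1)·-0.1333 - (-3)·2.4000 - (-4)·-2.1000) / (10) = 0.1667
  x3 = (6 - (3)·-0.1333 - (2)·0.1667 - (-4)·-2.1000) / (12) = -0.1945
  x4 = (-10 - (4)·-0.1333 - (-4)·0.1667 - (2)·-0.1945) / (11) = -0.7646
Iteration 2:
  x1 = (2 - (-3)·0.1667 - (4)·-0.1945 - (1)·-0.7646) / (12) = 0.3369
  x2 = (3 - (-1)·0.3369 - (-3)·-0.1945 - (-4)·-0.7646) / (10) = -0.0305
  x3 = (6 - (3)·0.3369 - (2)·-0.0305 - (-4)·-0.7646) / (12) = 0.1660
  x4 = (-10 - (4)·0.3369 - (-4)·-0.0305 - (2)·0.1660) / (11) = -1.0729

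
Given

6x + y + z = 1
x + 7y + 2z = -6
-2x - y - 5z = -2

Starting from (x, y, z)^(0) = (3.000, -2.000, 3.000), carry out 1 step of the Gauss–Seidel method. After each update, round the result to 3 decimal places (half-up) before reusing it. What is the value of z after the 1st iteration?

Iteration 1:
  x = (1 - (1)·-2.000 - (1)·3.000) / (6) = 0.000
  y = (-6 - (1)·0.000 - (2)·3.000) / (7) = -1.714
  z = (-2 - (-2)·0.000 - (-1)·-1.714) / (-5) = 0.743

0.743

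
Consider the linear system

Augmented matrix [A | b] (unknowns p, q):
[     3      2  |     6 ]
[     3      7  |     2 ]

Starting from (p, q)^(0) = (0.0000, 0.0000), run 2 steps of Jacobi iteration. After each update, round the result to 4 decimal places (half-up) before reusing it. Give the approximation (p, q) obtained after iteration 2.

(1.8095, -0.5714)

Iteration 1:
  p = (6 - (2)·0.0000) / (3) = 2.0000
  q = (2 - (3)·0.0000) / (7) = 0.2857
Iteration 2:
  p = (6 - (2)·0.2857) / (3) = 1.8095
  q = (2 - (3)·2.0000) / (7) = -0.5714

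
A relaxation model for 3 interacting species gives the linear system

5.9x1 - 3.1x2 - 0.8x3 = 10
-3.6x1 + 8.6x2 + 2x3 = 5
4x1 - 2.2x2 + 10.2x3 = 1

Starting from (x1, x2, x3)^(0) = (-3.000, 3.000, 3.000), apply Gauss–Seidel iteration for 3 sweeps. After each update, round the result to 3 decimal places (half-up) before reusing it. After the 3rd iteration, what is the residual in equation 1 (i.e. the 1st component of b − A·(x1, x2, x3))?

Iteration 1:
  x1 = (10 - (-3.1)·3.000 - (-0.8)·3.000) / (5.9) = 3.678
  x2 = (5 - (-3.6)·3.678 - (2)·3.000) / (8.6) = 1.423
  x3 = (1 - (4)·3.678 - (-2.2)·1.423) / (10.2) = -1.037
Iteration 2:
  x1 = (10 - (-3.1)·1.423 - (-0.8)·-1.037) / (5.9) = 2.302
  x2 = (5 - (-3.6)·2.302 - (2)·-1.037) / (8.6) = 1.786
  x3 = (1 - (4)·2.302 - (-2.2)·1.786) / (10.2) = -0.419
Iteration 3:
  x1 = (10 - (-3.1)·1.786 - (-0.8)·-0.419) / (5.9) = 2.577
  x2 = (5 - (-3.6)·2.577 - (2)·-0.419) / (8.6) = 1.758
  x3 = (1 - (4)·2.577 - (-2.2)·1.758) / (10.2) = -0.533
Residual b − A·x = (-0.181, 0.224, -0.004)

-0.181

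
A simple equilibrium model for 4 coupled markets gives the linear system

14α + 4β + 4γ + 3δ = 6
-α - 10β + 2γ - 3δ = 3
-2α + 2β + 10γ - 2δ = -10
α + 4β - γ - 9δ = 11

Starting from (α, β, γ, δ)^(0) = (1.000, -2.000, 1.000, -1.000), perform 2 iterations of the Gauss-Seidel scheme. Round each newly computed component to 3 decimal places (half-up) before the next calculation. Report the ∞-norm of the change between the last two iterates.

Iteration 1:
  α = (6 - (4)·-2.000 - (4)·1.000 - (3)·-1.000) / (14) = 0.929
  β = (3 - (-1)·0.929 - (2)·1.000 - (-3)·-1.000) / (-10) = 0.107
  γ = (-10 - (-2)·0.929 - (2)·0.107 - (-2)·-1.000) / (10) = -1.036
  δ = (11 - (1)·0.929 - (4)·0.107 - (-1)·-1.036) / (-9) = -0.956
Iteration 2:
  α = (6 - (4)·0.107 - (4)·-1.036 - (3)·-0.956) / (14) = 0.899
  β = (3 - (-1)·0.899 - (2)·-1.036 - (-3)·-0.956) / (-10) = -0.310
  γ = (-10 - (-2)·0.899 - (2)·-0.310 - (-2)·-0.956) / (10) = -0.949
  δ = (11 - (1)·0.899 - (4)·-0.310 - (-1)·-0.949) / (-9) = -1.155
Change: (-0.030, -0.417, 0.087, -0.199) → max |·| = 0.417

0.417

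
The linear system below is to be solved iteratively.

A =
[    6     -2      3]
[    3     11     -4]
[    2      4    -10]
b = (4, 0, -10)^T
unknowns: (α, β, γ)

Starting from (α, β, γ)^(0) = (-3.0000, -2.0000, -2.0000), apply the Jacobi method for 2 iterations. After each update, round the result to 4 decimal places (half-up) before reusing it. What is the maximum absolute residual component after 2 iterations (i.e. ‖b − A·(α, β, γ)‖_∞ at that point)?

Iteration 1:
  α = (4 - (-2)·-2.0000 - (3)·-2.0000) / (6) = 1.0000
  β = (0 - (3)·-3.0000 - (-4)·-2.0000) / (11) = 0.0909
  γ = (-10 - (2)·-3.0000 - (4)·-2.0000) / (-10) = -0.4000
Iteration 2:
  α = (4 - (-2)·0.0909 - (3)·-0.4000) / (6) = 0.8970
  β = (0 - (3)·1.0000 - (-4)·-0.4000) / (11) = -0.4182
  γ = (-10 - (2)·1.0000 - (4)·0.0909) / (-10) = 1.2364
Residual b − A·x = (-5.9276, 6.8548, 2.2428); ∞-norm = 6.8548

6.8548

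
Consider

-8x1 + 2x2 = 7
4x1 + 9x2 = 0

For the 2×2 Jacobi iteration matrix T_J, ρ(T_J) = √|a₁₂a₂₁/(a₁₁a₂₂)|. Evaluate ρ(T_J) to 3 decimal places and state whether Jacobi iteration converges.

a₁₂a₂₁/(a₁₁a₂₂) = (2)·(4) / ((-8)·(9)) = -0.111111
ρ = √|-0.111111| = √0.111111 = 0.333
ρ < 1, so Jacobi converges

0.333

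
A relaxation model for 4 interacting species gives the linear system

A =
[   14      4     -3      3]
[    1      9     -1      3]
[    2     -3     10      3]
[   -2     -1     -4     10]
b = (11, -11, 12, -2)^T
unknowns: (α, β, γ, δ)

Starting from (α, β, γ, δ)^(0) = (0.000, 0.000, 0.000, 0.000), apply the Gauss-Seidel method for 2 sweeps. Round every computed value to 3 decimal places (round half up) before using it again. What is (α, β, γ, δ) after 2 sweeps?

(1.281, -1.321, 0.522, 0.133)

Iteration 1:
  α = (11 - (4)·0.000 - (-3)·0.000 - (3)·0.000) / (14) = 0.786
  β = (-11 - (1)·0.786 - (-1)·0.000 - (3)·0.000) / (9) = -1.310
  γ = (12 - (2)·0.786 - (-3)·-1.310 - (3)·0.000) / (10) = 0.650
  δ = (-2 - (-2)·0.786 - (-1)·-1.310 - (-4)·0.650) / (10) = 0.086
Iteration 2:
  α = (11 - (4)·-1.310 - (-3)·0.650 - (3)·0.086) / (14) = 1.281
  β = (-11 - (1)·1.281 - (-1)·0.650 - (3)·0.086) / (9) = -1.321
  γ = (12 - (2)·1.281 - (-3)·-1.321 - (3)·0.086) / (10) = 0.522
  δ = (-2 - (-2)·1.281 - (-1)·-1.321 - (-4)·0.522) / (10) = 0.133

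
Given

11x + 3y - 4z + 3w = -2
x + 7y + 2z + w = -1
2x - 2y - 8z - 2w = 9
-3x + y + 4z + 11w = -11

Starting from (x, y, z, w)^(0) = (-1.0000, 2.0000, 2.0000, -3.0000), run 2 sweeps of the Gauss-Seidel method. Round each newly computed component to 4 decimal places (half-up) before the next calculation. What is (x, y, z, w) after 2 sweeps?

Iteration 1:
  x = (-2 - (3)·2.0000 - (-4)·2.0000 - (3)·-3.0000) / (11) = 0.8182
  y = (-1 - (1)·0.8182 - (2)·2.0000 - (1)·-3.0000) / (7) = -0.4026
  z = (9 - (2)·0.8182 - (-2)·-0.4026 - (-2)·-3.0000) / (-8) = -0.0698
  w = (-11 - (-3)·0.8182 - (1)·-0.4026 - (4)·-0.0698) / (11) = -0.7149
Iteration 2:
  x = (-2 - (3)·-0.4026 - (-4)·-0.0698 - (3)·-0.7149) / (11) = 0.0976
  y = (-1 - (1)·0.0976 - (2)·-0.0698 - (1)·-0.7149) / (7) = -0.0347
  z = (9 - (2)·0.0976 - (-2)·-0.0347 - (-2)·-0.7149) / (-8) = -0.9132
  w = (-11 - (-3)·0.0976 - (1)·-0.0347 - (4)·-0.9132) / (11) = -0.6382

(0.0976, -0.0347, -0.9132, -0.6382)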